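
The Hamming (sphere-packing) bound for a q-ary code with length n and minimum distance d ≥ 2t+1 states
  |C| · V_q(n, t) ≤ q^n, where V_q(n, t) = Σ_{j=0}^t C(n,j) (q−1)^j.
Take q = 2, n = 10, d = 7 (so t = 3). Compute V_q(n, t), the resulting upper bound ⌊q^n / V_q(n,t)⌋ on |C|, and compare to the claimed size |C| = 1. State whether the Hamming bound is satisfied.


V_q(n, t) = 176, q^n = 1024, Hamming bound = 5, |C| = 1 ≤ bound (satisfied).

Step 1: Compute V_q(n, t) = Σ_{j=0}^3 C(n, j) (q−1)^j.
  j = 0: C(10,0)·(1)^0 = 1·1 = 1.
  j = 1: C(10,1)·(1)^1 = 10·1 = 10.
  j = 2: C(10,2)·(1)^2 = 45·1 = 45.
  j = 3: C(10,3)·(1)^3 = 120·1 = 120.
  V_q(n, t) = 1 + 10 + 45 + 120 = 176.
Step 2: q^n = 2^10 = 1024.
Step 3: Hamming bound ⌊q^n / V_q(n,t)⌋ = ⌊1024/176⌋ = 5.
Step 4: Compare |C| = 1 to 5: satisfied.
The claimed |C| lies below the Hamming bound.


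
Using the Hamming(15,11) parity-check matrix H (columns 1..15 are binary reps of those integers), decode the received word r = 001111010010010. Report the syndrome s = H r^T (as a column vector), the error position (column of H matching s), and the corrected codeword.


s = (1, 0, 0, 1)^T, error position = 9, corrected codeword c = 001111011010010

Compute s = H r^T mod 2 one row at a time:
  s_1 = 1 + 0 + 0 + 1 + 0 + 0 + 1 + 0 = 3 ≡ 1 (mod 2).
  s_2 = 1 + 1 + 1 + 0 + 0 + 0 + 1 + 0 = 4 ≡ 0 (mod 2).
  s_3 = 0 + 1 + 1 + 0 + 0 + 1 + 1 + 0 = 4 ≡ 0 (mod 2).
  s_4 = 0 + 1 + 1 + 0 + 0 + 1 + 0 + 0 = 3 ≡ 1 (mod 2).
s = (1, 0, 0, 1)^T — this equals column 9 of H (binary 1001), so error is at position 9.
Correct: flip bit 9 of r = 001111010010010 to get c = 001111011010010.


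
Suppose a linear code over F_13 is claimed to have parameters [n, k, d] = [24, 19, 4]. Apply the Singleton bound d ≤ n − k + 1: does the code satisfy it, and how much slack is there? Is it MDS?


Singleton RHS = n − k + 1 = 6, slack = 2, bound satisfied, not MDS.

Singleton bound: d ≤ n − k + 1.
Here n = 24, k = 19, so n − k + 1 = 6.
Given d = 4, check d ≤ 6: YES.
Slack = (n − k + 1) − d = 2.
The code is NOT MDS (slack = 2 > 0).
Description: the claimed parameters are [24, 19, 4]_13; such a code would be non-MDS.


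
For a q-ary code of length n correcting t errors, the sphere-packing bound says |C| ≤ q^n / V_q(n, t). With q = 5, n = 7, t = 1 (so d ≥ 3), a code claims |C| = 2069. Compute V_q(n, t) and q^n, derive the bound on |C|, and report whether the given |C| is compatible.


V_q(n, t) = 29, q^n = 78125, Hamming bound = 2693, |C| = 2069 ≤ bound (satisfied).

Step 1: Compute V_q(n, t) = Σ_{j=0}^1 C(n, j) (q−1)^j.
  j = 0: C(7,0)·(4)^0 = 1·1 = 1.
  j = 1: C(7,1)·(4)^1 = 7·4 = 28.
  V_q(n, t) = 1 + 28 = 29.
Step 2: q^n = 5^7 = 78125.
Step 3: Hamming bound ⌊q^n / V_q(n,t)⌋ = ⌊78125/29⌋ = 2693.
Step 4: Compare |C| = 2069 to 2693: satisfied.
The claimed |C| lies below the Hamming bound.


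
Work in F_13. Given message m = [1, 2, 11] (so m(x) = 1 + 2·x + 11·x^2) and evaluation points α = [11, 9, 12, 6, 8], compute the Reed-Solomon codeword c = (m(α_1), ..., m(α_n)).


c = [2, 0, 10, 6, 6]

Message polynomial: m(x) = 1 + 2·x + 11·x^2 (mod 13).
For each evaluation point α_i, compute m(α_i) mod 13:
  α_1 = 11: Horner steps 11 → 6 → 2, so m(11) = 2.
  α_2 = 9: Horner steps 11 → 10 → 0, so m(9) = 0.
  α_3 = 12: Horner steps 11 → 4 → 10, so m(12) = 10.
  α_4 = 6: Horner steps 11 → 3 → 6, so m(6) = 6.
  α_5 = 8: Horner steps 11 → 12 → 6, so m(8) = 6.
Codeword c = [2, 0, 10, 6, 6] ∈ F_13^5.


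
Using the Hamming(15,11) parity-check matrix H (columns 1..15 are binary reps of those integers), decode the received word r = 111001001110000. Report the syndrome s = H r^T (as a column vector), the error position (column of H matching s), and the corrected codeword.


s = (1, 1, 1, 0)^T, error position = 14, corrected codeword c = 111001001110010

Compute s = H r^T mod 2 one row at a time:
  s_1 = 0 + 1 + 1 + 1 + 0 + 0 + 0 + 0 = 3 ≡ 1 (mod 2).
  s_2 = 0 + 0 + 1 + 0 + 0 + 0 + 0 + 0 = 1 ≡ 1 (mod 2).
  s_3 = 1 + 1 + 1 + 0 + 1 + 1 + 0 + 0 = 5 ≡ 1 (mod 2).
  s_4 = 1 + 1 + 0 + 0 + 1 + 1 + 0 + 0 = 4 ≡ 0 (mod 2).
s = (1, 1, 1, 0)^T — this equals column 14 of H (binary 1110), so error is at position 14.
Correct: flip bit 14 of r = 111001001110000 to get c = 111001001110010.


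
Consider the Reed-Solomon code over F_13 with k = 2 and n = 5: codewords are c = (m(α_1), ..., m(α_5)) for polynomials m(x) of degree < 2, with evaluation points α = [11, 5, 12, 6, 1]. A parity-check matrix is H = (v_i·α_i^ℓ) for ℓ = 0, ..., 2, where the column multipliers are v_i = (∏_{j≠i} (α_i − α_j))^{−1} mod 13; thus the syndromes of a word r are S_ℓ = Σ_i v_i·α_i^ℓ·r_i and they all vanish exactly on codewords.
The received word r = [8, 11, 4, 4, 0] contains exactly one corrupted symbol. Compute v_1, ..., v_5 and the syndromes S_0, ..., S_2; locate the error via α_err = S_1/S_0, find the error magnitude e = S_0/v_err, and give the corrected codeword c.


S = (6, 7, 6), error at position 3, error magnitude e = 3, c = [8, 11, 1, 4, 0].

Step 1: column multipliers v_i = (∏_{j≠i}(α_i − α_j))^{−1} mod 13.
  i = 1 (α = 11): (11−5)(11−12)(11−6)(11−1) = 6·(−1)·5·10 = −300 ≡ 12, so v_1 = 12^{−1} = 12 (mod 13).
  i = 2 (α = 5): (5−11)(5−12)(5−6)(5−1) = (−6)·(−7)·(−1)·4 = −168 ≡ 1, so v_2 = 1^{−1} = 1 (mod 13).
  i = 3 (α = 12): (12−11)(12−5)(12−6)(12−1) = 1·7·6·11 = 462 ≡ 7, so v_3 = 7^{−1} = 2 (mod 13).
  i = 4 (α = 6): (6−11)(6−5)(6−12)(6−1) = (−5)·1·(−6)·5 = 150 ≡ 7, so v_4 = 7^{−1} = 2 (mod 13).
  i = 5 (α = 1): (1−11)(1−5)(1−12)(1−6) = (−10)·(−4)·(−11)·(−5) = 2200 ≡ 3, so v_5 = 3^{−1} = 9 (mod 13).
  v = [12, 1, 2, 2, 9].
Step 2: syndromes of r = [8, 11, 4, 4, 0] (all sums mod 13).
  S_0 = Σ v_i r_i = 12·8 + 1·11 + 2·4 + 2·4 + 9·0 = 123 ≡ 6.
  S_1 = Σ v_i α_i r_i = 12·11·8 + 1·5·11 + 2·12·4 + 2·6·4 + 9·1·0 = 1255 ≡ 7.
  α_i^2 mod 13 = [4, 12, 1, 10, 1].
  S_2 = Σ v_i α_i^2 r_i = 12·4·8 + 1·12·11 + 2·1·4 + 2·10·4 + 9·1·0 = 604 ≡ 6.
  S = (6, 7, 6) ≠ 0, so r is not a codeword (an error is present).
Step 3: locate the error. For a single error e at position i, S_ℓ = v_i·e·α_i^ℓ, so α_err = S_1/S_0.
  S_0^{−1} = 6^{−1} = 11 (mod 13), so α_err = 7·11 = 77 ≡ 12 = α_3. Error position i = 3.
  Consistency check: S_2/S_1 = 6·2 = 12 ≡ 12 = α_err ✓ (single-error assumption holds).
Step 4: error magnitude e = S_0/v_3 = S_0·∏_{j≠3}(α_3 − α_j) = 6·7 = 42 ≡ 3 (mod 13).
Step 5: correct position 3: c_3 = r_3 − e = 4 − 3 ≡ 1 (mod 13). Hence c = [8, 11, 1, 4, 0].
  Check: interpolating c through the α_i gives m(x) = 7 + 6·x (degree < 2) with m(α_i) = c_i for every i, so c is indeed a codeword.


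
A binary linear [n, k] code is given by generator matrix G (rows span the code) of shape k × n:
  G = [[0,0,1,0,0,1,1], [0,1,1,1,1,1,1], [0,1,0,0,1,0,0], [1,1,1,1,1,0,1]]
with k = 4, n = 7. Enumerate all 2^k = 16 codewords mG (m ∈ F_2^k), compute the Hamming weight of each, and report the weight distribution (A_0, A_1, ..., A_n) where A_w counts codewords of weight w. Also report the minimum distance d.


Weight distribution: A_0 = 1, A_1 = 1, A_2 = 2, A_3 = 4, A_4 = 3, A_5 = 3, A_6 = 2. Minimum distance d = 1.

Enumerate all 2^4 = 16 messages m ∈ F_2^4.
For each, compute codeword c = mG in F_2^7, then tally its weight.
  m = 0000 → c = 0000000, weight = 0.
  m = 1000 → c = 0010011, weight = 3.
  m = 0100 → c = 0111111, weight = 6.
  m = 1100 → c = 0101100, weight = 3.
  m = 0010 → c = 0100100, weight = 2.
  m = 1010 → c = 0110111, weight = 5.
  m = 0110 → c = 0011011, weight = 4.
  m = 1110 → c = 0001000, weight = 1.
  m = 0001 → c = 1111101, weight = 6.
  m = 1001 → c = 1101110, weight = 5.
  m = 0101 → c = 1000010, weight = 2.
  m = 1101 → c = 1010001, weight = 3.
  m = 0011 → c = 1011001, weight = 4.
  m = 1011 → c = 1001010, weight = 3.
  m = 0111 → c = 1100110, weight = 4.
  m = 1111 → c = 1110101, weight = 5.
Tally weights:
  weight 0: 1 codewords.
  weight 1: 1 codewords.
  weight 2: 2 codewords.
  weight 3: 4 codewords.
  weight 4: 3 codewords.
  weight 5: 3 codewords.
  weight 6: 2 codewords.
Minimum distance d = smallest w > 0 with A_w > 0 = 1.
Sanity: Σ A_w = 16 = 2^4 = 16 ✓.


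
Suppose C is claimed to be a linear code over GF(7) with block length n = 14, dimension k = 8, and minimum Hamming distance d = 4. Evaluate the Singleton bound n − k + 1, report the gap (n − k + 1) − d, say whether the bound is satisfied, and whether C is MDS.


Singleton RHS = n − k + 1 = 7, slack = 3, bound satisfied, not MDS.

Singleton bound: d ≤ n − k + 1.
Here n = 14, k = 8, so n − k + 1 = 7.
Given d = 4, check d ≤ 7: YES.
Slack = (n − k + 1) − d = 3.
The code is NOT MDS (slack = 3 > 0).
Description: the claimed parameters are [14, 8, 4]_7; such a code would be non-MDS.


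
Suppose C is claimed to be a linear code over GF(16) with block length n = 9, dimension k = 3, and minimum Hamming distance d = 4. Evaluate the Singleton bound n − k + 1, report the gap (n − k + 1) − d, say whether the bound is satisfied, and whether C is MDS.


Singleton RHS = n − k + 1 = 7, slack = 3, bound satisfied, not MDS.

Singleton bound: d ≤ n − k + 1.
Here n = 9, k = 3, so n − k + 1 = 7.
Given d = 4, check d ≤ 7: YES.
Slack = (n − k + 1) − d = 3.
The code is NOT MDS (slack = 3 > 0).
Description: the claimed parameters are [9, 3, 4]_16; such a code would be non-MDS.


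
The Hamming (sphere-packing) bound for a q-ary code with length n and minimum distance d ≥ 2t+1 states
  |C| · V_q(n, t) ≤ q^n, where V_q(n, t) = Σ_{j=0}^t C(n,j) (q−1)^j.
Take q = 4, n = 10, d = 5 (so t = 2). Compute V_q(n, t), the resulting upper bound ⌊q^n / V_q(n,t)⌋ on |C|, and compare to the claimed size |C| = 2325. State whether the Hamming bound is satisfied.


V_q(n, t) = 436, q^n = 1048576, Hamming bound = 2404, |C| = 2325 ≤ bound (satisfied).

Step 1: Compute V_q(n, t) = Σ_{j=0}^2 C(n, j) (q−1)^j.
  j = 0: C(10,0)·(3)^0 = 1·1 = 1.
  j = 1: C(10,1)·(3)^1 = 10·3 = 30.
  j = 2: C(10,2)·(3)^2 = 45·9 = 405.
  V_q(n, t) = 1 + 30 + 405 = 436.
Step 2: q^n = 4^10 = 1048576.
Step 3: Hamming bound ⌊q^n / V_q(n,t)⌋ = ⌊1048576/436⌋ = 2404.
Step 4: Compare |C| = 2325 to 2404: satisfied.
The claimed |C| lies below the Hamming bound.


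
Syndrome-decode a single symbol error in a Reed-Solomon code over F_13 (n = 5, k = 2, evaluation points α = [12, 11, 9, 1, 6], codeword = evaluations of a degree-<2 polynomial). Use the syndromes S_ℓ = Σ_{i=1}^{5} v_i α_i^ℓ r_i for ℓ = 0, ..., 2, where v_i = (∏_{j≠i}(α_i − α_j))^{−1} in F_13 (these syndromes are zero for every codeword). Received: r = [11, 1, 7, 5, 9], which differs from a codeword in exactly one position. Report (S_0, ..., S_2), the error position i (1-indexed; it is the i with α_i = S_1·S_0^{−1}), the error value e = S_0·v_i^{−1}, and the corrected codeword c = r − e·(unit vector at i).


S = (9, 2, 12), error at position 5, error magnitude e = 6, c = [11, 1, 7, 5, 3].

Step 1: column multipliers v_i = (∏_{j≠i}(α_i − α_j))^{−1} mod 13.
  i = 1 (α = 12): (12−11)(12−9)(12−1)(12−6) = 1·3·11·6 = 198 ≡ 3, so v_1 = 3^{−1} = 9 (mod 13).
  i = 2 (α = 11): (11−12)(11−9)(11−1)(11−6) = (−1)·2·10·5 = −100 ≡ 4, so v_2 = 4^{−1} = 10 (mod 13).
  i = 3 (α = 9): (9−12)(9−11)(9−1)(9−6) = (−3)·(−2)·8·3 = 144 ≡ 1, so v_3 = 1^{−1} = 1 (mod 13).
  i = 4 (α = 1): (1−12)(1−11)(1−9)(1−6) = (−11)·(−10)·(−8)·(−5) = 4400 ≡ 6, so v_4 = 6^{−1} = 11 (mod 13).
  i = 5 (α = 6): (6−12)(6−11)(6−9)(6−1) = (−6)·(−5)·(−3)·5 = −450 ≡ 5, so v_5 = 5^{−1} = 8 (mod 13).
  v = [9, 10, 1, 11, 8].
Step 2: syndromes of r = [11, 1, 7, 5, 9] (all sums mod 13).
  S_0 = Σ v_i r_i = 9·11 + 10·1 + 1·7 + 11·5 + 8·9 = 243 ≡ 9.
  S_1 = Σ v_i α_i r_i = 9·12·11 + 10·11·1 + 1·9·7 + 11·1·5 + 8·6·9 = 1848 ≡ 2.
  α_i^2 mod 13 = [1, 4, 3, 1, 10].
  S_2 = Σ v_i α_i^2 r_i = 9·1·11 + 10·4·1 + 1·3·7 + 11·1·5 + 8·10·9 = 935 ≡ 12.
  S = (9, 2, 12) ≠ 0, so r is not a codeword (an error is present).
Step 3: locate the error. For a single error e at position i, S_ℓ = v_i·e·α_i^ℓ, so α_err = S_1/S_0.
  S_0^{−1} = 9^{−1} = 3 (mod 13), so α_err = 2·3 = 6 ≡ 6 = α_5. Error position i = 5.
  Consistency check: S_2/S_1 = 12·7 = 84 ≡ 6 = α_err ✓ (single-error assumption holds).
Step 4: error magnitude e = S_0/v_5 = S_0·∏_{j≠5}(α_5 − α_j) = 9·5 = 45 ≡ 6 (mod 13).
Step 5: correct position 5: c_5 = r_5 − e = 9 − 6 ≡ 3 (mod 13). Hence c = [11, 1, 7, 5, 3].
  Check: interpolating c through the α_i gives m(x) = 8 + 10·x (degree < 2) with m(α_i) = c_i for every i, so c is indeed a codeword.


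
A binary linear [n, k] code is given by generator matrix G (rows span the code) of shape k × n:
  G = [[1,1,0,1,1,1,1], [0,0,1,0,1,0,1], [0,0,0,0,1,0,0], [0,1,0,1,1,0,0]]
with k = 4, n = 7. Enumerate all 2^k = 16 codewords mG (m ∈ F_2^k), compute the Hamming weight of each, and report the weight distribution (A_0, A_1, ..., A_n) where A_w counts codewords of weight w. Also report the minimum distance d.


Weight distribution: A_0 = 1, A_1 = 1, A_2 = 2, A_3 = 4, A_4 = 3, A_5 = 3, A_6 = 2. Minimum distance d = 1.

Enumerate all 2^4 = 16 messages m ∈ F_2^4.
For each, compute codeword c = mG in F_2^7, then tally its weight.
  m = 0000 → c = 0000000, weight = 0.
  m = 1000 → c = 1101111, weight = 6.
  m = 0100 → c = 0010101, weight = 3.
  m = 1100 → c = 1111010, weight = 5.
  m = 0010 → c = 0000100, weight = 1.
  m = 1010 → c = 1101011, weight = 5.
  m = 0110 → c = 0010001, weight = 2.
  m = 1110 → c = 1111110, weight = 6.
  m = 0001 → c = 0101100, weight = 3.
  m = 1001 → c = 1000011, weight = 3.
  m = 0101 → c = 0111001, weight = 4.
  m = 1101 → c = 1010110, weight = 4.
  m = 0011 → c = 0101000, weight = 2.
  m = 1011 → c = 1000111, weight = 4.
  m = 0111 → c = 0111101, weight = 5.
  m = 1111 → c = 1010010, weight = 3.
Tally weights:
  weight 0: 1 codewords.
  weight 1: 1 codewords.
  weight 2: 2 codewords.
  weight 3: 4 codewords.
  weight 4: 3 codewords.
  weight 5: 3 codewords.
  weight 6: 2 codewords.
Minimum distance d = smallest w > 0 with A_w > 0 = 1.
Sanity: Σ A_w = 16 = 2^4 = 16 ✓.


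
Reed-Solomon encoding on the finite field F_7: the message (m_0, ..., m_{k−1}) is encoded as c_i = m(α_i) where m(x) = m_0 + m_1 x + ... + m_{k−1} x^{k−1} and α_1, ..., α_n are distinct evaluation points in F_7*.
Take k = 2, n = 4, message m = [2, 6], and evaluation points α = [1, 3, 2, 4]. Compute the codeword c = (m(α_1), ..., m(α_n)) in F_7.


c = [1, 6, 0, 5]

Message polynomial: m(x) = 2 + 6·x (mod 7).
For each evaluation point α_i, compute m(α_i) mod 7:
  α_1 = 1: Horner steps 6 → 1, so m(1) = 1.
  α_2 = 3: Horner steps 6 → 6, so m(3) = 6.
  α_3 = 2: Horner steps 6 → 0, so m(2) = 0.
  α_4 = 4: Horner steps 6 → 5, so m(4) = 5.
Codeword c = [1, 6, 0, 5] ∈ F_7^4.


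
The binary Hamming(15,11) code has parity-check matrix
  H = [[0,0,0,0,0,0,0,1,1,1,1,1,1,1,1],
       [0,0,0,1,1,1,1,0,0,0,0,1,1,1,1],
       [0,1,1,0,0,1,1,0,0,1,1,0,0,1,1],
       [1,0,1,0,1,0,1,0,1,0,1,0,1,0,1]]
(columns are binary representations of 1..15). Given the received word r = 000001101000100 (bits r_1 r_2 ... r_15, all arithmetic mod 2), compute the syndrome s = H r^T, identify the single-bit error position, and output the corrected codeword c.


s = (0, 1, 0, 1)^T, error position = 5, corrected codeword c = 000011101000100

Compute s = H r^T mod 2 one row at a time:
  s_1 = 0 + 1 + 0 + 0 + 0 + 1 + 0 + 0 = 2 ≡ 0 (mod 2).
  s_2 = 0 + 0 + 1 + 1 + 0 + 1 + 0 + 0 = 3 ≡ 1 (mod 2).
  s_3 = 0 + 0 + 1 + 1 + 0 + 0 + 0 + 0 = 2 ≡ 0 (mod 2).
  s_4 = 0 + 0 + 0 + 1 + 1 + 0 + 1 + 0 = 3 ≡ 1 (mod 2).
s = (0, 1, 0, 1)^T — this equals column 5 of H (binary 0101), so error is at position 5.
Correct: flip bit 5 of r = 000001101000100 to get c = 000011101000100.


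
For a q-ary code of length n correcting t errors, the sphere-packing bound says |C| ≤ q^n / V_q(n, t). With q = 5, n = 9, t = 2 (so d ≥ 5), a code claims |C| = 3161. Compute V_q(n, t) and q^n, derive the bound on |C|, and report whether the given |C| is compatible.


V_q(n, t) = 613, q^n = 1953125, Hamming bound = 3186, |C| = 3161 ≤ bound (satisfied).

Step 1: Compute V_q(n, t) = Σ_{j=0}^2 C(n, j) (q−1)^j.
  j = 0: C(9,0)·(4)^0 = 1·1 = 1.
  j = 1: C(9,1)·(4)^1 = 9·4 = 36.
  j = 2: C(9,2)·(4)^2 = 36·16 = 576.
  V_q(n, t) = 1 + 36 + 576 = 613.
Step 2: q^n = 5^9 = 1953125.
Step 3: Hamming bound ⌊q^n / V_q(n,t)⌋ = ⌊1953125/613⌋ = 3186.
Step 4: Compare |C| = 3161 to 3186: satisfied.
The claimed |C| lies below the Hamming bound.


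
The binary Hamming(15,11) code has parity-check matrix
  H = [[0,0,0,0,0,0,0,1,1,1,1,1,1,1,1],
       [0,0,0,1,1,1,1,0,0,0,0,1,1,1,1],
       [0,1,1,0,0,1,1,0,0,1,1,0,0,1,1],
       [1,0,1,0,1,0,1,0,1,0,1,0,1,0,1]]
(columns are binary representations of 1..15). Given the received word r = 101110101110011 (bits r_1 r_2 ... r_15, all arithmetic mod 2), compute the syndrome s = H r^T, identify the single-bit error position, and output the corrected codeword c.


s = (1, 1, 0, 1)^T, error position = 13, corrected codeword c = 101110101110111

Compute s = H r^T mod 2 one row at a time:
  s_1 = 0 + 1 + 1 + 1 + 0 + 0 + 1 + 1 = 5 ≡ 1 (mod 2).
  s_2 = 1 + 1 + 0 + 1 + 0 + 0 + 1 + 1 = 5 ≡ 1 (mod 2).
  s_3 = 0 + 1 + 0 + 1 + 1 + 1 + 1 + 1 = 6 ≡ 0 (mod 2).
  s_4 = 1 + 1 + 1 + 1 + 1 + 1 + 0 + 1 = 7 ≡ 1 (mod 2).
s = (1, 1, 0, 1)^T — this equals column 13 of H (binary 1101), so error is at position 13.
Correct: flip bit 13 of r = 101110101110011 to get c = 101110101110111.


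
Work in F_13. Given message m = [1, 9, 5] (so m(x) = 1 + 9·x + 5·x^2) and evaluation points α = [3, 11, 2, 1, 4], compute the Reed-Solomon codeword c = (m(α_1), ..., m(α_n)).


c = [8, 3, 0, 2, 0]

Message polynomial: m(x) = 1 + 9·x + 5·x^2 (mod 13).
For each evaluation point α_i, compute m(α_i) mod 13:
  α_1 = 3: Horner steps 5 → 11 → 8, so m(3) = 8.
  α_2 = 11: Horner steps 5 → 12 → 3, so m(11) = 3.
  α_3 = 2: Horner steps 5 → 6 → 0, so m(2) = 0.
  α_4 = 1: Horner steps 5 → 1 → 2, so m(1) = 2.
  α_5 = 4: Horner steps 5 → 3 → 0, so m(4) = 0.
Codeword c = [8, 3, 0, 2, 0] ∈ F_13^5.


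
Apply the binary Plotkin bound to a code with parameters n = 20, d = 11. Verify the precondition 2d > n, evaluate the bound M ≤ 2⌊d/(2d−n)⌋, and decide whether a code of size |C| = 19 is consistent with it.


Plotkin bound M ≤ 10; given |C| = 19 > bound (violated).

Check applicability: 2d = 22, n = 20.
2d − n = 2 > 0, so Plotkin applies.
Compute d/(2d−n) = 11/2 ≈ 5.5000.
⌊d/(2d−n)⌋ = 5.
Plotkin bound: M ≤ 2·5 = 10.
Given |C| = 19, check: VIOLATED.
This |C| is above the Plotkin bound, so no binary code with n = 20, d = 11 and 19 codewords exists.


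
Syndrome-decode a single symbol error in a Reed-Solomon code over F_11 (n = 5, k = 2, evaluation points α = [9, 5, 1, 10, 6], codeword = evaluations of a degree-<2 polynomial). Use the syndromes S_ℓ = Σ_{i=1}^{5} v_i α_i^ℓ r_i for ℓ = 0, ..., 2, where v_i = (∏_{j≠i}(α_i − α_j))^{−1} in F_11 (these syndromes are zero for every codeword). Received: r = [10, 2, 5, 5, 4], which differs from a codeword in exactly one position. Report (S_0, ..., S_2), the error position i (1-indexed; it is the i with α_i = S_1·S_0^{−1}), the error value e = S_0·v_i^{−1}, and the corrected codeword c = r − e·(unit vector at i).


S = (1, 10, 1), error at position 4, error magnitude e = 4, c = [10, 2, 5, 1, 4].

Step 1: column multipliers v_i = (∏_{j≠i}(α_i − α_j))^{−1} mod 11.
  i = 1 (α = 9): (9−5)(9−1)(9−10)(9−6) = 4·8·(−1)·3 = −96 ≡ 3, so v_1 = 3^{−1} = 4 (mod 11).
  i = 2 (α = 5): (5−9)(5−1)(5−10)(5−6) = (−4)·4·(−5)·(−1) = −80 ≡ 8, so v_2 = 8^{−1} = 7 (mod 11).
  i = 3 (α = 1): (1−9)(1−5)(1−10)(1−6) = (−8)·(−4)·(−9)·(−5) = 1440 ≡ 10, so v_3 = 10^{−1} = 10 (mod 11).
  i = 4 (α = 10): (10−9)(10−5)(10−1)(10−6) = 1·5·9·4 = 180 ≡ 4, so v_4 = 4^{−1} = 3 (mod 11).
  i = 5 (α = 6): (6−9)(6−5)(6−1)(6−10) = (−3)·1·5·(−4) = 60 ≡ 5, so v_5 = 5^{−1} = 9 (mod 11).
  v = [4, 7, 10, 3, 9].
Step 2: syndromes of r = [10, 2, 5, 5, 4] (all sums mod 11).
  S_0 = Σ v_i r_i = 4·10 + 7·2 + 10·5 + 3·5 + 9·4 = 155 ≡ 1.
  S_1 = Σ v_i α_i r_i = 4·9·10 + 7·5·2 + 10·1·5 + 3·10·5 + 9·6·4 = 846 ≡ 10.
  α_i^2 mod 11 = [4, 3, 1, 1, 3].
  S_2 = Σ v_i α_i^2 r_i = 4·4·10 + 7·3·2 + 10·1·5 + 3·1·5 + 9·3·4 = 375 ≡ 1.
  S = (1, 10, 1) ≠ 0, so r is not a codeword (an error is present).
Step 3: locate the error. For a single error e at position i, S_ℓ = v_i·e·α_i^ℓ, so α_err = S_1/S_0.
  S_0^{−1} = 1^{−1} = 1 (mod 11), so α_err = 10·1 = 10 ≡ 10 = α_4. Error position i = 4.
  Consistency check: S_2/S_1 = 1·10 = 10 ≡ 10 = α_err ✓ (single-error assumption holds).
Step 4: error magnitude e = S_0/v_4 = S_0·∏_{j≠4}(α_4 − α_j) = 1·4 = 4 ≡ 4 (mod 11).
Step 5: correct position 4: c_4 = r_4 − e = 5 − 4 ≡ 1 (mod 11). Hence c = [10, 2, 5, 1, 4].
  Check: interpolating c through the α_i gives m(x) = 3 + 2·x (degree < 2) with m(α_i) = c_i for every i, so c is indeed a codeword.


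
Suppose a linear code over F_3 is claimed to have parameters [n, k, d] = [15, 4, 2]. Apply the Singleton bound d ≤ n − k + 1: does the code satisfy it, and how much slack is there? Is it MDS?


Singleton RHS = n − k + 1 = 12, slack = 10, bound satisfied, not MDS.

Singleton bound: d ≤ n − k + 1.
Here n = 15, k = 4, so n − k + 1 = 12.
Given d = 2, check d ≤ 12: YES.
Slack = (n − k + 1) − d = 10.
The code is NOT MDS (slack = 10 > 0).
Description: the claimed parameters are [15, 4, 2]_3; such a code would be non-MDS.


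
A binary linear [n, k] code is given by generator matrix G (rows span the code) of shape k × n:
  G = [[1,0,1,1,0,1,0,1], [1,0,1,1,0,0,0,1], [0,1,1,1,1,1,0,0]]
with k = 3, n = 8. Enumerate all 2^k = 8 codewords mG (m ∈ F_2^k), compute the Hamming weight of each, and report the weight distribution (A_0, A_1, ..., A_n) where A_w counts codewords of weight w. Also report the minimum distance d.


Weight distribution: A_0 = 1, A_1 = 1, A_4 = 3, A_5 = 3. Minimum distance d = 1.

Enumerate all 2^3 = 8 messages m ∈ F_2^3.
For each, compute codeword c = mG in F_2^8, then tally its weight.
  m = 000 → c = 00000000, weight = 0.
  m = 100 → c = 10110101, weight = 5.
  m = 010 → c = 10110001, weight = 4.
  m = 110 → c = 00000100, weight = 1.
  m = 001 → c = 01111100, weight = 5.
  m = 101 → c = 11001001, weight = 4.
  m = 011 → c = 11001101, weight = 5.
  m = 111 → c = 01111000, weight = 4.
Tally weights:
  weight 0: 1 codewords.
  weight 1: 1 codewords.
  weight 4: 3 codewords.
  weight 5: 3 codewords.
Minimum distance d = smallest w > 0 with A_w > 0 = 1.
Sanity: Σ A_w = 8 = 2^3 = 8 ✓.


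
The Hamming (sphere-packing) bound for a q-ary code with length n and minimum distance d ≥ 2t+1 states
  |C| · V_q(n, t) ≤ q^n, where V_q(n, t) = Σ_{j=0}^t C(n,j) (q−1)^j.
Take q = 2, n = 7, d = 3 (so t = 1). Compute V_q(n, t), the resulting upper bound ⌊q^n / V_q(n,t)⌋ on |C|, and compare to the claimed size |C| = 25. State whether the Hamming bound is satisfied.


V_q(n, t) = 8, q^n = 128, Hamming bound = 16, |C| = 25 > bound (violated).

Step 1: Compute V_q(n, t) = Σ_{j=0}^1 C(n, j) (q−1)^j.
  j = 0: C(7,0)·(1)^0 = 1·1 = 1.
  j = 1: C(7,1)·(1)^1 = 7·1 = 7.
  V_q(n, t) = 1 + 7 = 8.
Step 2: q^n = 2^7 = 128.
Step 3: Hamming bound ⌊q^n / V_q(n,t)⌋ = ⌊128/8⌋ = 16.
Step 4: Compare |C| = 25 to 16: violated.
The claimed |C| lies above the Hamming bound, so no 2-ary code of length 7 with d ≥ 3 can have 25 codewords.


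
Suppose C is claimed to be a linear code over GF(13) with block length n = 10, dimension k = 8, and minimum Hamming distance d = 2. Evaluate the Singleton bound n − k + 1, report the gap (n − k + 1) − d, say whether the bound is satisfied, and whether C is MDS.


Singleton RHS = n − k + 1 = 3, slack = 1, bound satisfied, not MDS.

Singleton bound: d ≤ n − k + 1.
Here n = 10, k = 8, so n − k + 1 = 3.
Given d = 2, check d ≤ 3: YES.
Slack = (n − k + 1) − d = 1.
The code is NOT MDS (slack = 1 > 0).
Description: the claimed parameters are [10, 8, 2]_13; such a code would be non-MDS.


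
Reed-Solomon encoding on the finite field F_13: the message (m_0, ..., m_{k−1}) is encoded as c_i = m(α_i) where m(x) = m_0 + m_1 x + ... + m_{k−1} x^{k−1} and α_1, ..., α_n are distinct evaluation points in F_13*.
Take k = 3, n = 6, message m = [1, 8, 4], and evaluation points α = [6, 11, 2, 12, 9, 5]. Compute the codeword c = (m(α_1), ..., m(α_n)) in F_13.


c = [11, 1, 7, 10, 7, 11]

Message polynomial: m(x) = 1 + 8·x + 4·x^2 (mod 13).
For each evaluation point α_i, compute m(α_i) mod 13:
  α_1 = 6: Horner steps 4 → 6 → 11, so m(6) = 11.
  α_2 = 11: Horner steps 4 → 0 → 1, so m(11) = 1.
  α_3 = 2: Horner steps 4 → 3 → 7, so m(2) = 7.
  α_4 = 12: Horner steps 4 → 4 → 10, so m(12) = 10.
  α_5 = 9: Horner steps 4 → 5 → 7, so m(9) = 7.
  α_6 = 5: Horner steps 4 → 2 → 11, so m(5) = 11.
Codeword c = [11, 1, 7, 10, 7, 11] ∈ F_13^6.


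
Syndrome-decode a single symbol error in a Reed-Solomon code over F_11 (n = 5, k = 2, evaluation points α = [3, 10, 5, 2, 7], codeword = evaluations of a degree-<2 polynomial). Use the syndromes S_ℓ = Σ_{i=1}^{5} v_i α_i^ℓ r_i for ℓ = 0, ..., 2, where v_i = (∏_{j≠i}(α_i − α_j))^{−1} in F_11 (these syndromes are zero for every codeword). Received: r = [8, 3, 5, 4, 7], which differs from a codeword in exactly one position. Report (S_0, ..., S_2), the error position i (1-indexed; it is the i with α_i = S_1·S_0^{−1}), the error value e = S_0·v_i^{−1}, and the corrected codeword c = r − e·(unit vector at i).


S = (5, 2, 3), error at position 5, error magnitude e = 5, c = [8, 3, 5, 4, 2].

Step 1: column multipliers v_i = (∏_{j≠i}(α_i − α_j))^{−1} mod 11.
  i = 1 (α = 3): (3−10)(3−5)(3−2)(3−7) = (−7)·(−2)·1·(−4) = −56 ≡ 10, so v_1 = 10^{−1} = 10 (mod 11).
  i = 2 (α = 10): (10−3)(10−5)(10−2)(10−7) = 7·5·8·3 = 840 ≡ 4, so v_2 = 4^{−1} = 3 (mod 11).
  i = 3 (α = 5): (5−3)(5−10)(5−2)(5−7) = 2·(−5)·3·(−2) = 60 ≡ 5, so v_3 = 5^{−1} = 9 (mod 11).
  i = 4 (α = 2): (2−3)(2−10)(2−5)(2−7) = (−1)·(−8)·(−3)·(−5) = 120 ≡ 10, so v_4 = 10^{−1} = 10 (mod 11).
  i = 5 (α = 7): (7−3)(7−10)(7−5)(7−2) = 4·(−3)·2·5 = −120 ≡ 1, so v_5 = 1^{−1} = 1 (mod 11).
  v = [10, 3, 9, 10, 1].
Step 2: syndromes of r = [8, 3, 5, 4, 7] (all sums mod 11).
  S_0 = Σ v_i r_i = 10·8 + 3·3 + 9·5 + 10·4 + 1·7 = 181 ≡ 5.
  S_1 = Σ v_i α_i r_i = 10·3·8 + 3·10·3 + 9·5·5 + 10·2·4 + 1·7·7 = 684 ≡ 2.
  α_i^2 mod 11 = [9, 1, 3, 4, 5].
  S_2 = Σ v_i α_i^2 r_i = 10·9·8 + 3·1·3 + 9·3·5 + 10·4·4 + 1·5·7 = 1059 ≡ 3.
  S = (5, 2, 3) ≠ 0, so r is not a codeword (an error is present).
Step 3: locate the error. For a single error e at position i, S_ℓ = v_i·e·α_i^ℓ, so α_err = S_1/S_0.
  S_0^{−1} = 5^{−1} = 9 (mod 11), so α_err = 2·9 = 18 ≡ 7 = α_5. Error position i = 5.
  Consistency check: S_2/S_1 = 3·6 = 18 ≡ 7 = α_err ✓ (single-error assumption holds).
Step 4: error magnitude e = S_0/v_5 = S_0·∏_{j≠5}(α_5 − α_j) = 5·1 = 5 ≡ 5 (mod 11).
Step 5: correct position 5: c_5 = r_5 − e = 7 − 5 ≡ 2 (mod 11). Hence c = [8, 3, 5, 4, 2].
  Check: interpolating c through the α_i gives m(x) = 7 + 4·x (degree < 2) with m(α_i) = c_i for every i, so c is indeed a codeword.


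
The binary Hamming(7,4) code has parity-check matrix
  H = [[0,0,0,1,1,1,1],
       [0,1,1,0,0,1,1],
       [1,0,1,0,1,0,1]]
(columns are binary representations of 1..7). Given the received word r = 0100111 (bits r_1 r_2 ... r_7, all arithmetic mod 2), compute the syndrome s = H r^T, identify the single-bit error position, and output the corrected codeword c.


s = (1, 1, 0)^T, error position = 6, corrected codeword c = 0100101

Compute s = H r^T mod 2 one row at a time:
  s_1 = 0 + 1 + 1 + 1 = 3 ≡ 1 (mod 2).
  s_2 = 1 + 0 + 1 + 1 = 3 ≡ 1 (mod 2).
  s_3 = 0 + 0 + 1 + 1 = 2 ≡ 0 (mod 2).
s = (1, 1, 0)^T — this equals column 6 of H (binary 110), so error is at position 6.
Correct: flip bit 6 of r = 0100111 to get c = 0100101.


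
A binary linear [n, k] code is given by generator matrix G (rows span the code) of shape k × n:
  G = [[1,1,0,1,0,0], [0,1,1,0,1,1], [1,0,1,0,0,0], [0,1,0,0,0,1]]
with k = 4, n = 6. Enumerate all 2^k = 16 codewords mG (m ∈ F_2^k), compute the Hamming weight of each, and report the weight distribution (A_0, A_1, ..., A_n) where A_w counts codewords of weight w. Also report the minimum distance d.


Weight distribution: A_0 = 1, A_2 = 4, A_3 = 6, A_4 = 3, A_5 = 2. Minimum distance d = 2.

Enumerate all 2^4 = 16 messages m ∈ F_2^4.
For each, compute codeword c = mG in F_2^6, then tally its weight.
  m = 0000 → c = 000000, weight = 0.
  m = 1000 → c = 110100, weight = 3.
  m = 0100 → c = 011011, weight = 4.
  m = 1100 → c = 101111, weight = 5.
  m = 0010 → c = 101000, weight = 2.
  m = 1010 → c = 011100, weight = 3.
  m = 0110 → c = 110011, weight = 4.
  m = 1110 → c = 000111, weight = 3.
  m = 0001 → c = 010001, weight = 2.
  m = 1001 → c = 100101, weight = 3.
  m = 0101 → c = 001010, weight = 2.
  m = 1101 → c = 111110, weight = 5.
  m = 0011 → c = 111001, weight = 4.
  m = 1011 → c = 001101, weight = 3.
  m = 0111 → c = 100010, weight = 2.
  m = 1111 → c = 010110, weight = 3.
Tally weights:
  weight 0: 1 codewords.
  weight 2: 4 codewords.
  weight 3: 6 codewords.
  weight 4: 3 codewords.
  weight 5: 2 codewords.
Minimum distance d = smallest w > 0 with A_w > 0 = 2.
Sanity: Σ A_w = 16 = 2^4 = 16 ✓.


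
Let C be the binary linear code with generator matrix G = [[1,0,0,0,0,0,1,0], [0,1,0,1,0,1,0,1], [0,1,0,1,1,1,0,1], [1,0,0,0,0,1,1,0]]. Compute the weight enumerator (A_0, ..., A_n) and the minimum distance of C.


Weight distribution: A_0 = 1, A_1 = 2, A_2 = 2, A_3 = 3, A_4 = 3, A_5 = 2, A_6 = 2, A_7 = 1. Minimum distance d = 1.

Enumerate all 2^4 = 16 messages m ∈ F_2^4.
For each, compute codeword c = mG in F_2^8, then tally its weight.
  m = 0000 → c = 00000000, weight = 0.
  m = 1000 → c = 10000010, weight = 2.
  m = 0100 → c = 01010101, weight = 4.
  m = 1100 → c = 11010111, weight = 6.
  m = 0010 → c = 01011101, weight = 5.
  m = 1010 → c = 11011111, weight = 7.
  m = 0110 → c = 00001000, weight = 1.
  m = 1110 → c = 10001010, weight = 3.
  m = 0001 → c = 10000110, weight = 3.
  m = 1001 → c = 00000100, weight = 1.
  m = 0101 → c = 11010011, weight = 5.
  m = 1101 → c = 01010001, weight = 3.
  m = 0011 → c = 11011011, weight = 6.
  m = 1011 → c = 01011001, weight = 4.
  m = 0111 → c = 10001110, weight = 4.
  m = 1111 → c = 00001100, weight = 2.
Tally weights:
  weight 0: 1 codewords.
  weight 1: 2 codewords.
  weight 2: 2 codewords.
  weight 3: 3 codewords.
  weight 4: 3 codewords.
  weight 5: 2 codewords.
  weight 6: 2 codewords.
  weight 7: 1 codewords.
Minimum distance d = smallest w > 0 with A_w > 0 = 1.
Sanity: Σ A_w = 16 = 2^4 = 16 ✓.


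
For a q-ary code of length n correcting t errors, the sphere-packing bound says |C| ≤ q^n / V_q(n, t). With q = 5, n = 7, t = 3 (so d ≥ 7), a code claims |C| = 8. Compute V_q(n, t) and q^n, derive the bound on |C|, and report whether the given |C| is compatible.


V_q(n, t) = 2605, q^n = 78125, Hamming bound = 29, |C| = 8 ≤ bound (satisfied).

Step 1: Compute V_q(n, t) = Σ_{j=0}^3 C(n, j) (q−1)^j.
  j = 0: C(7,0)·(4)^0 = 1·1 = 1.
  j = 1: C(7,1)·(4)^1 = 7·4 = 28.
  j = 2: C(7,2)·(4)^2 = 21·16 = 336.
  j = 3: C(7,3)·(4)^3 = 35·64 = 2240.
  V_q(n, t) = 1 + 28 + 336 + 2240 = 2605.
Step 2: q^n = 5^7 = 78125.
Step 3: Hamming bound ⌊q^n / V_q(n,t)⌋ = ⌊78125/2605⌋ = 29.
Step 4: Compare |C| = 8 to 29: satisfied.
The claimed |C| lies below the Hamming bound.


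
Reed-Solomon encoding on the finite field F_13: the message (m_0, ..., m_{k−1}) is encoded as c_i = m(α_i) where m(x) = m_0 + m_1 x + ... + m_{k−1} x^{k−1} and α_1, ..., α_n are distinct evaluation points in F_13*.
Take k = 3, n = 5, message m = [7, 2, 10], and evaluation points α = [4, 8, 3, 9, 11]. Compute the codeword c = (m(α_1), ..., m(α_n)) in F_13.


c = [6, 0, 12, 3, 4]

Message polynomial: m(x) = 7 + 2·x + 10·x^2 (mod 13).
For each evaluation point α_i, compute m(α_i) mod 13:
  α_1 = 4: Horner steps 10 → 3 → 6, so m(4) = 6.
  α_2 = 8: Horner steps 10 → 4 → 0, so m(8) = 0.
  α_3 = 3: Horner steps 10 → 6 → 12, so m(3) = 12.
  α_4 = 9: Horner steps 10 → 1 → 3, so m(9) = 3.
  α_5 = 11: Horner steps 10 → 8 → 4, so m(11) = 4.
Codeword c = [6, 0, 12, 3, 4] ∈ F_13^5.


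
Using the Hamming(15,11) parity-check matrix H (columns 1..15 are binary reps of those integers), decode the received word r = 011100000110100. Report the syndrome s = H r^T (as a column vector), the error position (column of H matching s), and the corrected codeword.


s = (1, 0, 0, 1)^T, error position = 9, corrected codeword c = 011100001110100

Compute s = H r^T mod 2 one row at a time:
  s_1 = 0 + 0 + 1 + 1 + 0 + 1 + 0 + 0 = 3 ≡ 1 (mod 2).
  s_2 = 1 + 0 + 0 + 0 + 0 + 1 + 0 + 0 = 2 ≡ 0 (mod 2).
  s_3 = 1 + 1 + 0 + 0 + 1 + 1 + 0 + 0 = 4 ≡ 0 (mod 2).
  s_4 = 0 + 1 + 0 + 0 + 0 + 1 + 1 + 0 = 3 ≡ 1 (mod 2).
s = (1, 0, 0, 1)^T — this equals column 9 of H (binary 1001), so error is at position 9.
Correct: flip bit 9 of r = 011100000110100 to get c = 011100001110100.


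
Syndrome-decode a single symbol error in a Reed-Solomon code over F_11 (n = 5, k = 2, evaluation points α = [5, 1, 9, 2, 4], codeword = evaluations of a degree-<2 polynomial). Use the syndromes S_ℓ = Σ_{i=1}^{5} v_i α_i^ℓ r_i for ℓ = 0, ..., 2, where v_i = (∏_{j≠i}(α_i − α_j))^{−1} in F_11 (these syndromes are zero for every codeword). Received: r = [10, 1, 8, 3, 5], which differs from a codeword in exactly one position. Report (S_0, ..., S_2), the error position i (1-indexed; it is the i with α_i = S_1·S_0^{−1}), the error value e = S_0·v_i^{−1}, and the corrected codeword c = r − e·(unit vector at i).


S = (4, 8, 5), error at position 4, error magnitude e = 8, c = [10, 1, 8, 6, 5].

Step 1: column multipliers v_i = (∏_{j≠i}(α_i − α_j))^{−1} mod 11.
  i = 1 (α = 5): (5−1)(5−9)(5−2)(5−4) = 4·(−4)·3·1 = −48 ≡ 7, so v_1 = 7^{−1} = 8 (mod 11).
  i = 2 (α = 1): (1−5)(1−9)(1−2)(1−4) = (−4)·(−8)·(−1)·(−3) = 96 ≡ 8, so v_2 = 8^{−1} = 7 (mod 11).
  i = 3 (α = 9): (9−5)(9−1)(9−2)(9−4) = 4·8·7·5 = 1120 ≡ 9, so v_3 = 9^{−1} = 5 (mod 11).
  i = 4 (α = 2): (2−5)(2−1)(2−9)(2−4) = (−3)·1·(−7)·(−2) = −42 ≡ 2, so v_4 = 2^{−1} = 6 (mod 11).
  i = 5 (α = 4): (4−5)(4−1)(4−9)(4−2) = (−1)·3·(−5)·2 = 30 ≡ 8, so v_5 = 8^{−1} = 7 (mod 11).
  v = [8, 7, 5, 6, 7].
Step 2: syndromes of r = [10, 1, 8, 3, 5] (all sums mod 11).
  S_0 = Σ v_i r_i = 8·10 + 7·1 + 5·8 + 6·3 + 7·5 = 180 ≡ 4.
  S_1 = Σ v_i α_i r_i = 8·5·10 + 7·1·1 + 5·9·8 + 6·2·3 + 7·4·5 = 943 ≡ 8.
  α_i^2 mod 11 = [3, 1, 4, 4, 5].
  S_2 = Σ v_i α_i^2 r_i = 8·3·10 + 7·1·1 + 5·4·8 + 6·4·3 + 7·5·5 = 654 ≡ 5.
  S = (4, 8, 5) ≠ 0, so r is not a codeword (an error is present).
Step 3: locate the error. For a single error e at position i, S_ℓ = v_i·e·α_i^ℓ, so α_err = S_1/S_0.
  S_0^{−1} = 4^{−1} = 3 (mod 11), so α_err = 8·3 = 24 ≡ 2 = α_4. Error position i = 4.
  Consistency check: S_2/S_1 = 5·7 = 35 ≡ 2 = α_err ✓ (single-error assumption holds).
Step 4: error magnitude e = S_0/v_4 = S_0·∏_{j≠4}(α_4 − α_j) = 4·2 = 8 ≡ 8 (mod 11).
Step 5: correct position 4: c_4 = r_4 − e = 3 − 8 ≡ 6 (mod 11). Hence c = [10, 1, 8, 6, 5].
  Check: interpolating c through the α_i gives m(x) = 7 + 5·x (degree < 2) with m(α_i) = c_i for every i, so c is indeed a codeword.


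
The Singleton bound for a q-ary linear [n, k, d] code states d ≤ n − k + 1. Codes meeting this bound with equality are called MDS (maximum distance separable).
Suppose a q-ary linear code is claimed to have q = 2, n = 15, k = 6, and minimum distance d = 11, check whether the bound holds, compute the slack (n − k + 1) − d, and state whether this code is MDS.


Singleton RHS = n − k + 1 = 10, slack = -1, bound violated (no such code; not MDS).

Singleton bound: d ≤ n − k + 1.
Here n = 15, k = 6, so n − k + 1 = 10.
Given d = 11, check d ≤ 10: NO.
Slack = (n − k + 1) − d = -1.
The slack is negative: d = 11 exceeds n − k + 1 = 10 by 1, so the Singleton bound is violated and no linear [15, 6, 11]_2 code can exist. In particular it is not MDS (MDS requires d = n − k + 1 exactly).
Description: the claimed parameters are [15, 6, 11]_2; such a code would be impossible (violates the Singleton bound).


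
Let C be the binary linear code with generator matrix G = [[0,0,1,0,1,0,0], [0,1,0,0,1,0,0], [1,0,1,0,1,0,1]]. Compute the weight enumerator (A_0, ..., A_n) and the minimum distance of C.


Weight distribution: A_0 = 1, A_2 = 4, A_4 = 3. Minimum distance d = 2.

Enumerate all 2^3 = 8 messages m ∈ F_2^3.
For each, compute codeword c = mG in F_2^7, then tally its weight.
  m = 000 → c = 0000000, weight = 0.
  m = 100 → c = 0010100, weight = 2.
  m = 010 → c = 0100100, weight = 2.
  m = 110 → c = 0110000, weight = 2.
  m = 001 → c = 1010101, weight = 4.
  m = 101 → c = 1000001, weight = 2.
  m = 011 → c = 1110001, weight = 4.
  m = 111 → c = 1100101, weight = 4.
Tally weights:
  weight 0: 1 codewords.
  weight 2: 4 codewords.
  weight 4: 3 codewords.
Minimum distance d = smallest w > 0 with A_w > 0 = 2.
Sanity: Σ A_w = 8 = 2^3 = 8 ✓.


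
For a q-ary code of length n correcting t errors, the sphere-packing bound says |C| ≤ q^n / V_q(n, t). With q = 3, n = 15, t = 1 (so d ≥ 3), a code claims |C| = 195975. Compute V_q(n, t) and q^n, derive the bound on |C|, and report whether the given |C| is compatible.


V_q(n, t) = 31, q^n = 14348907, Hamming bound = 462867, |C| = 195975 ≤ bound (satisfied).

Step 1: Compute V_q(n, t) = Σ_{j=0}^1 C(n, j) (q−1)^j.
  j = 0: C(15,0)·(2)^0 = 1·1 = 1.
  j = 1: C(15,1)·(2)^1 = 15·2 = 30.
  V_q(n, t) = 1 + 30 = 31.
Step 2: q^n = 3^15 = 14348907.
Step 3: Hamming bound ⌊q^n / V_q(n,t)⌋ = ⌊14348907/31⌋ = 462867.
Step 4: Compare |C| = 195975 to 462867: satisfied.
The claimed |C| lies below the Hamming bound.


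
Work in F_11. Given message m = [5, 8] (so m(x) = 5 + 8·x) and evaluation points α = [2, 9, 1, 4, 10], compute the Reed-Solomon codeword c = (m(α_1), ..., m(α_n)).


c = [10, 0, 2, 4, 8]

Message polynomial: m(x) = 5 + 8·x (mod 11).
For each evaluation point α_i, compute m(α_i) mod 11:
  α_1 = 2: Horner steps 8 → 10, so m(2) = 10.
  α_2 = 9: Horner steps 8 → 0, so m(9) = 0.
  α_3 = 1: Horner steps 8 → 2, so m(1) = 2.
  α_4 = 4: Horner steps 8 → 4, so m(4) = 4.
  α_5 = 10: Horner steps 8 → 8, so m(10) = 8.
Codeword c = [10, 0, 2, 4, 8] ∈ F_11^5.


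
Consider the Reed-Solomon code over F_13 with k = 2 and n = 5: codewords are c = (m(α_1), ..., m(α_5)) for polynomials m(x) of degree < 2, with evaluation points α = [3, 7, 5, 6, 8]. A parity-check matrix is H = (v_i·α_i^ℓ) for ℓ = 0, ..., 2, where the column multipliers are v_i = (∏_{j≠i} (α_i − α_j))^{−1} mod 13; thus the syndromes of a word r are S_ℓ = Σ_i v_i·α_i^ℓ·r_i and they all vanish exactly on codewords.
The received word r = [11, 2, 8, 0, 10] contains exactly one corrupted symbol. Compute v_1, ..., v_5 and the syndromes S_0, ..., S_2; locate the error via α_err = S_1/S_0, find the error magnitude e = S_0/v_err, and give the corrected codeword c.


S = (2, 1, 7), error at position 2, error magnitude e = 10, c = [11, 5, 8, 0, 10].

Step 1: column multipliers v_i = (∏_{j≠i}(α_i − α_j))^{−1} mod 13.
  i = 1 (α = 3): (3−7)(3−5)(3−6)(3−8) = (−4)·(−2)·(−3)·(−5) = 120 ≡ 3, so v_1 = 3^{−1} = 9 (mod 13).
  i = 2 (α = 7): (7−3)(7−5)(7−6)(7−8) = 4·2·1·(−1) = −8 ≡ 5, so v_2 = 5^{−1} = 8 (mod 13).
  i = 3 (α = 5): (5−3)(5−7)(5−6)(5−8) = 2·(−2)·(−1)·(−3) = −12 ≡ 1, so v_3 = 1^{−1} = 1 (mod 13).
  i = 4 (α = 6): (6−3)(6−7)(6−5)(6−8) = 3·(−1)·1·(−2) = 6 ≡ 6, so v_4 = 6^{−1} = 11 (mod 13).
  i = 5 (α = 8): (8−3)(8−7)(8−5)(8−6) = 5·1·3·2 = 30 ≡ 4, so v_5 = 4^{−1} = 10 (mod 13).
  v = [9, 8, 1, 11, 10].
Step 2: syndromes of r = [11, 2, 8, 0, 10] (all sums mod 13).
  S_0 = Σ v_i r_i = 9·11 + 8·2 + 1·8 + 11·0 + 10·10 = 223 ≡ 2.
  S_1 = Σ v_i α_i r_i = 9·3·11 + 8·7·2 + 1·5·8 + 11·6·0 + 10·8·10 = 1249 ≡ 1.
  α_i^2 mod 13 = [9, 10, 12, 10, 12].
  S_2 = Σ v_i α_i^2 r_i = 9·9·11 + 8·10·2 + 1·12·8 + 11·10·0 + 10·12·10 = 2347 ≡ 7.
  S = (2, 1, 7) ≠ 0, so r is not a codeword (an error is present).
Step 3: locate the error. For a single error e at position i, S_ℓ = v_i·e·α_i^ℓ, so α_err = S_1/S_0.
  S_0^{−1} = 2^{−1} = 7 (mod 13), so α_err = 1·7 = 7 ≡ 7 = α_2. Error position i = 2.
  Consistency check: S_2/S_1 = 7·1 = 7 ≡ 7 = α_err ✓ (single-error assumption holds).
Step 4: error magnitude e = S_0/v_2 = S_0·∏_{j≠2}(α_2 − α_j) = 2·5 = 10 ≡ 10 (mod 13).
Step 5: correct position 2: c_2 = r_2 − e = 2 − 10 ≡ 5 (mod 13). Hence c = [11, 5, 8, 0, 10].
  Check: interpolating c through the α_i gives m(x) = 9 + 5·x (degree < 2) with m(α_i) = c_i for every i, so c is indeed a codeword.
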